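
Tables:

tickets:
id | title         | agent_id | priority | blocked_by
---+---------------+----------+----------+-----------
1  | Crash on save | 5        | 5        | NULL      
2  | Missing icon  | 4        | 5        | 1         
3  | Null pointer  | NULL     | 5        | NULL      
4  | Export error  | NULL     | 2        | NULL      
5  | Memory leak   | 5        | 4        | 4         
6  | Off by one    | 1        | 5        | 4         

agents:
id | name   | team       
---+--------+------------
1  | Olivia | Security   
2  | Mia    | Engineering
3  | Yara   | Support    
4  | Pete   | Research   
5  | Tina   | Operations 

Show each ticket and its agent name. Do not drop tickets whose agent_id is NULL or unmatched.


LEFT JOIN keeps every row from tickets (the left table); where agent_id has no match in agents, the agent columns become NULL. Walk through each ticket:
  - ticket 1 (Crash on save): agent_id=5 -> matches Tina
  - ticket 2 (Missing icon): agent_id=4 -> matches Pete
  - ticket 3 (Null pointer): agent_id=NULL, no match -> kept with NULL
  - ticket 4 (Export error): agent_id=NULL, no match -> kept with NULL
  - ticket 5 (Memory leak): agent_id=5 -> matches Tina
  - ticket 6 (Off by one): agent_id=1 -> matches Olivia
All 6 rows appear; 2 have NULL agent.

SQL:
SELECT a.title, b.name AS agent
FROM tickets a
LEFT JOIN agents b ON a.agent_id = b.id

Result:
title         | agent 
--------------+-------
Crash on save | Tina  
Missing icon  | Pete  
Null pointer  | NULL  
Export error  | NULL  
Memory leak   | Tina  
Off by one    | Olivia


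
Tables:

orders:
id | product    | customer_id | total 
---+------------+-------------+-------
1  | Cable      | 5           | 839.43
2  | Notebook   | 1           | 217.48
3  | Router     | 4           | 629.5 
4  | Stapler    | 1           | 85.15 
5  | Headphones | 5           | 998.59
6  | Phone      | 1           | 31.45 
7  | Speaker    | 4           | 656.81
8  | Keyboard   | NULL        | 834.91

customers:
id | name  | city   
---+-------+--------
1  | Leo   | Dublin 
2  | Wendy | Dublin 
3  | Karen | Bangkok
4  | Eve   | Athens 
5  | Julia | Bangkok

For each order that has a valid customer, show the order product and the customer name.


INNER JOIN keeps only orders rows whose customer_id matches an id in customers. Walk through each order:
  - order 1 (Cable): customer_id=5 -> matches Julia
  - order 2 (Notebook): customer_id=1 -> matches Leo
  - order 3 (Router): customer_id=4 -> matches Eve
  - order 4 (Stapler): customer_id=1 -> matches Leo
  - order 5 (Headphones): customer_id=5 -> matches Julia
  - order 6 (Phone): customer_id=1 -> matches Leo
  - order 7 (Speaker): customer_id=4 -> matches Eve
  - order 8 (Keyboard): customer_id=NULL, no match -> dropped
So 1 of 8 rows is dropped.

SQL:
SELECT a.product, b.name AS customer
FROM orders a
INNER JOIN customers b ON a.customer_id = b.id

Result:
product    | customer
-----------+---------
Cable      | Julia   
Notebook   | Leo     
Router     | Eve     
Stapler    | Leo     
Headphones | Julia   
Phone      | Leo     
Speaker    | Eve     


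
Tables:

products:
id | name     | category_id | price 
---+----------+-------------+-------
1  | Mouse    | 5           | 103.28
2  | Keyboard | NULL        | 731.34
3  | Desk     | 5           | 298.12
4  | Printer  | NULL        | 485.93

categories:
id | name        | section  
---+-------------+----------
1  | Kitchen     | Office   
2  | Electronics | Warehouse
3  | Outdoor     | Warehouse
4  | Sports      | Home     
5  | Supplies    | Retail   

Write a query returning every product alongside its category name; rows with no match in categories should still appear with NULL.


LEFT JOIN keeps every row from products (the left table); where category_id has no match in categories, the category columns become NULL. Walk through each product:
  - product 1 (Mouse): category_id=5 -> matches Supplies
  - product 2 (Keyboard): category_id=NULL, no match -> kept with NULL
  - product 3 (Desk): category_id=5 -> matches Supplies
  - product 4 (Printer): category_id=NULL, no match -> kept with NULL
All 4 rows appear; 2 have NULL category.

SQL:
SELECT a.name, b.name AS category
FROM products a
LEFT JOIN categories b ON a.category_id = b.id

Result:
name     | category
---------+---------
Mouse    | Supplies
Keyboard | NULL    
Desk     | Supplies
Printer  | NULL    


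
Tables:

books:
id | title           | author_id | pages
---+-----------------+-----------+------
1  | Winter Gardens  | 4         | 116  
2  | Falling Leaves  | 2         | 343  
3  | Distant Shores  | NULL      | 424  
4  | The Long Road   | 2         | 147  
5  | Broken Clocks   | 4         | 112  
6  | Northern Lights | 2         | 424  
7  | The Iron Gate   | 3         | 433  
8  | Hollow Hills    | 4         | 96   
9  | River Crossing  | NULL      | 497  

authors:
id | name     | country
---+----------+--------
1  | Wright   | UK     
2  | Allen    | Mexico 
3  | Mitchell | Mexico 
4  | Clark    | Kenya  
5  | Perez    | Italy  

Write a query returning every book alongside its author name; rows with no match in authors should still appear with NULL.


LEFT JOIN keeps every row from books (the left table); where author_id has no match in authors, the author columns become NULL. Walk through each book:
  - book 1 (Winter Gardens): author_id=4 -> matches Clark
  - book 2 (Falling Leaves): author_id=2 -> matches Allen
  - book 3 (Distant Shores): author_id=NULL, no match -> kept with NULL
  - book 4 (The Long Road): author_id=2 -> matches Allen
  - book 5 (Broken Clocks): author_id=4 -> matches Clark
  - book 6 (Northern Lights): author_id=2 -> matches Allen
  - book 7 (The Iron Gate): author_id=3 -> matches Mitchell
  - book 8 (Hollow Hills): author_id=4 -> matches Clark
  - book 9 (River Crossing): author_id=NULL, no match -> kept with NULL
All 9 rows appear; 2 have NULL author.

SQL:
SELECT a.title, b.name AS author
FROM books a
LEFT JOIN authors b ON a.author_id = b.id

Result:
title           | author  
----------------+---------
Winter Gardens  | Clark   
Falling Leaves  | Allen   
Distant Shores  | NULL    
The Long Road   | Allen   
Broken Clocks   | Clark   
Northern Lights | Allen   
The Iron Gate   | Mitchell
Hollow Hills    | Clark   
River Crossing  | NULL    


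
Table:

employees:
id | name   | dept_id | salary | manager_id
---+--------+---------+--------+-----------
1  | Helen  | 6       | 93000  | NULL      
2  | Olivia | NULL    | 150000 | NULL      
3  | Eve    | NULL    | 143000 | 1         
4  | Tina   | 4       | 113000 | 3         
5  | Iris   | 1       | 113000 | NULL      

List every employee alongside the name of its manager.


This is a self-join: employees is joined to a second copy of itself, matching each row's manager_id to another row's id. Use LEFT JOIN so rows with manager_id=NULL are kept.
  - employee 1 (Helen): manager_id=NULL -> NULL
  - employee 2 (Olivia): manager_id=NULL -> NULL
  - employee 3 (Eve): manager_id=1 -> Helen
  - employee 4 (Tina): manager_id=3 -> Eve
  - employee 5 (Iris): manager_id=NULL -> NULL

SQL:
SELECT a.name AS item, b.name AS manager
FROM employees a
LEFT JOIN employees b ON a.manager_id = b.id

Result:
item   | manager
-------+--------
Helen  | NULL   
Olivia | NULL   
Eve    | Helen  
Tina   | Eve    
Iris   | NULL   


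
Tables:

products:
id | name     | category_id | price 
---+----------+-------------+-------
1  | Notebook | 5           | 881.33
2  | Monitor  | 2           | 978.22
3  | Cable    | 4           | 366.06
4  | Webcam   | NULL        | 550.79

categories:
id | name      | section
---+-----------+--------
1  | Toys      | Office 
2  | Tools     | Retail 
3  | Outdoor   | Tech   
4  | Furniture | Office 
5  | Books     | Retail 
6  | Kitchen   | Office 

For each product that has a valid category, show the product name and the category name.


INNER JOIN keeps only products rows whose category_id matches an id in categories. Walk through each product:
  - product 1 (Notebook): category_id=5 -> matches Books
  - product 2 (Monitor): category_id=2 -> matches Tools
  - product 3 (Cable): category_id=4 -> matches Furniture
  - product 4 (Webcam): category_id=NULL, no match -> dropped
So 1 of 4 rows is dropped.

SQL:
SELECT a.name, b.name AS category
FROM products a
INNER JOIN categories b ON a.category_id = b.id

Result:
name     | category 
---------+----------
Notebook | Books    
Monitor  | Tools    
Cable    | Furniture


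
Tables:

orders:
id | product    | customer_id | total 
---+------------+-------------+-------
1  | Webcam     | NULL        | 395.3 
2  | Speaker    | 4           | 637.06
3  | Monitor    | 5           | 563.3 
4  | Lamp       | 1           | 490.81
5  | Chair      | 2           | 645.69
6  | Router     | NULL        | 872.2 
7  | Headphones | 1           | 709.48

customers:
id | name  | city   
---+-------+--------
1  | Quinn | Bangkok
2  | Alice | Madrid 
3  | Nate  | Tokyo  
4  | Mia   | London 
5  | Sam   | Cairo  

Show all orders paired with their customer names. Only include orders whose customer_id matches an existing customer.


INNER JOIN keeps only orders rows whose customer_id matches an id in customers. Walk through each order:
  - order 1 (Webcam): customer_id=NULL, no match -> dropped
  - order 2 (Speaker): customer_id=4 -> matches Mia
  - order 3 (Monitor): customer_id=5 -> matches Sam
  - order 4 (Lamp): customer_id=1 -> matches Quinn
  - order 5 (Chair): customer_id=2 -> matches Alice
  - order 6 (Router): customer_id=NULL, no match -> dropped
  - order 7 (Headphones): customer_id=1 -> matches Quinn
So 2 of 7 rows are dropped.

SQL:
SELECT a.product, b.name AS customer
FROM orders a
INNER JOIN customers b ON a.customer_id = b.id

Result:
product    | customer
-----------+---------
Speaker    | Mia     
Monitor    | Sam     
Lamp       | Quinn   
Chair      | Alice   
Headphones | Quinn   


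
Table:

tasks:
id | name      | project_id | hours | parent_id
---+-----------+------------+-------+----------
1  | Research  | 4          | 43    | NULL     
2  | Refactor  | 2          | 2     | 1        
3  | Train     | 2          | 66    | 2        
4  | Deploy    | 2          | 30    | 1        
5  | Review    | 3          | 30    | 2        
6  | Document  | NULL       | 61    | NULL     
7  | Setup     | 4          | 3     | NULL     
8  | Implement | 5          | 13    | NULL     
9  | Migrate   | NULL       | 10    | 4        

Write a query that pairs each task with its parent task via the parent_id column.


This is a self-join: tasks is joined to a second copy of itself, matching each row's parent_id to another row's id. Use LEFT JOIN so rows with parent_id=NULL are kept.
  - task 1 (Research): parent_id=NULL -> NULL
  - task 2 (Refactor): parent_id=1 -> Research
  - task 3 (Train): parent_id=2 -> Refactor
  - task 4 (Deploy): parent_id=1 -> Research
  - task 5 (Review): parent_id=2 -> Refactor
  - task 6 (Document): parent_id=NULL -> NULL
  - task 7 (Setup): parent_id=NULL -> NULL
  - task 8 (Implement): parent_id=NULL -> NULL
  - task 9 (Migrate): parent_id=4 -> Deploy

SQL:
SELECT a.name AS item, b.name AS parent
FROM tasks a
LEFT JOIN tasks b ON a.parent_id = b.id

Result:
item      | parent  
----------+---------
Research  | NULL    
Refactor  | Research
Train     | Refactor
Deploy    | Research
Review    | Refactor
Document  | NULL    
Setup     | NULL    
Implement | NULL    
Migrate   | Deploy  


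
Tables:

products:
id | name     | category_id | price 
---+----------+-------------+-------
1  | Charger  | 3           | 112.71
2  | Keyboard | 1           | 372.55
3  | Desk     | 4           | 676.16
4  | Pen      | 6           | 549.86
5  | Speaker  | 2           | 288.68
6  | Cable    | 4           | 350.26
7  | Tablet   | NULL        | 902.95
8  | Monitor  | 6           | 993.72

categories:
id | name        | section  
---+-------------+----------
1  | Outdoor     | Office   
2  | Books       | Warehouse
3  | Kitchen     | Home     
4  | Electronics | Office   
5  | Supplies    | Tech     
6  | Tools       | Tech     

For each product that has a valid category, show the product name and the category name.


INNER JOIN keeps only products rows whose category_id matches an id in categories. Walk through each product:
  - product 1 (Charger): category_id=3 -> matches Kitchen
  - product 2 (Keyboard): category_id=1 -> matches Outdoor
  - product 3 (Desk): category_id=4 -> matches Electronics
  - product 4 (Pen): category_id=6 -> matches Tools
  - product 5 (Speaker): category_id=2 -> matches Books
  - product 6 (Cable): category_id=4 -> matches Electronics
  - product 7 (Tablet): category_id=NULL, no match -> dropped
  - product 8 (Monitor): category_id=6 -> matches Tools
So 1 of 8 rows is dropped.

SQL:
SELECT a.name, b.name AS category
FROM products a
INNER JOIN categories b ON a.category_id = b.id

Result:
name     | category   
---------+------------
Charger  | Kitchen    
Keyboard | Outdoor    
Desk     | Electronics
Pen      | Tools      
Speaker  | Books      
Cable    | Electronics
Monitor  | Tools      


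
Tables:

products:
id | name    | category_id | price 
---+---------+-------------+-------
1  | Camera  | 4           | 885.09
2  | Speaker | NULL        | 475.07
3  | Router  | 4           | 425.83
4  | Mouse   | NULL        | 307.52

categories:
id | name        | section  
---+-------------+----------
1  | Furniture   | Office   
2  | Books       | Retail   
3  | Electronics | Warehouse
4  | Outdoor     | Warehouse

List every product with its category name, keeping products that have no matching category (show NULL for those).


LEFT JOIN keeps every row from products (the left table); where category_id has no match in categories, the category columns become NULL. Walk through each product:
  - product 1 (Camera): category_id=4 -> matches Outdoor
  - product 2 (Speaker): category_id=NULL, no match -> kept with NULL
  - product 3 (Router): category_id=4 -> matches Outdoor
  - product 4 (Mouse): category_id=NULL, no match -> kept with NULL
All 4 rows appear; 2 have NULL category.

SQL:
SELECT a.name, b.name AS category
FROM products a
LEFT JOIN categories b ON a.category_id = b.id

Result:
name    | category
--------+---------
Camera  | Outdoor 
Speaker | NULL    
Router  | Outdoor 
Mouse   | NULL    


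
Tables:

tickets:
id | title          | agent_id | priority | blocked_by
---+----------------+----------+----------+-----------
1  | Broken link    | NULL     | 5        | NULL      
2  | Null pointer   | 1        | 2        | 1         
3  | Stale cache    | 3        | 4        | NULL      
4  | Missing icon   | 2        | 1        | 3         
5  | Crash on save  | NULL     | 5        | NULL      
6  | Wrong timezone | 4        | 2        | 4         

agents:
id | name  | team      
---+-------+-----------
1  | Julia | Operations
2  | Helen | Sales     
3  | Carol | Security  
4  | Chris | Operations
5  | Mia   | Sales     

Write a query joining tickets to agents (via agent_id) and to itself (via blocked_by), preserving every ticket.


Two LEFT JOINs from the same base table tickets: one to agents via agent_id, one to tickets itself via blocked_by. Both are LEFT so every ticket is preserved.
Match against agents:
  - ticket 1 (Broken link): agent_id=NULL, no match -> kept with NULL
  - ticket 2 (Null pointer): agent_id=1 -> matches Julia
  - ticket 3 (Stale cache): agent_id=3 -> matches Carol
  - ticket 4 (Missing icon): agent_id=2 -> matches Helen
  - ticket 5 (Crash on save): agent_id=NULL, no match -> kept with NULL
  - ticket 6 (Wrong timezone): agent_id=4 -> matches Chris
Match against tickets (self):
  - ticket 1 (Broken link): blocked_by=NULL -> NULL
  - ticket 2 (Null pointer): blocked_by=1 -> Broken link
  - ticket 3 (Stale cache): blocked_by=NULL -> NULL
  - ticket 4 (Missing icon): blocked_by=3 -> Stale cache
  - ticket 5 (Crash on save): blocked_by=NULL -> NULL
  - ticket 6 (Wrong timezone): blocked_by=4 -> Missing icon

SQL:
SELECT a.title, b.name AS agent, c.title AS blocked_by
FROM tickets a
LEFT JOIN agents b ON a.agent_id = b.id
LEFT JOIN tickets c ON a.blocked_by = c.id

Result:
title          | agent | blocked_by  
---------------+-------+-------------
Broken link    | NULL  | NULL        
Null pointer   | Julia | Broken link 
Stale cache    | Carol | NULL        
Missing icon   | Helen | Stale cache 
Crash on save  | NULL  | NULL        
Wrong timezone | Chris | Missing icon


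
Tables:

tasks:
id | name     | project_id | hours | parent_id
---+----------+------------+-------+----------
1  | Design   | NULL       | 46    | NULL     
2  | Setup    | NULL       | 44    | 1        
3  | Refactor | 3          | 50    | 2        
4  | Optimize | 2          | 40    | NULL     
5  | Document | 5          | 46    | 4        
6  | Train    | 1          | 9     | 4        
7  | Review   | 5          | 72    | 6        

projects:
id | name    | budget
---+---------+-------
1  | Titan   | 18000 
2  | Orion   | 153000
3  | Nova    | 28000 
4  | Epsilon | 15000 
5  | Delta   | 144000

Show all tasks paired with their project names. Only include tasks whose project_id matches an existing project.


INNER JOIN keeps only tasks rows whose project_id matches an id in projects. Walk through each task:
  - task 1 (Design): project_id=NULL, no match -> dropped
  - task 2 (Setup): project_id=NULL, no match -> dropped
  - task 3 (Refactor): project_id=3 -> matches Nova
  - task 4 (Optimize): project_id=2 -> matches Orion
  - task 5 (Document): project_id=5 -> matches Delta
  - task 6 (Train): project_id=1 -> matches Titan
  - task 7 (Review): project_id=5 -> matches Delta
So 2 of 7 rows are dropped.

SQL:
SELECT a.name, b.name AS project
FROM tasks a
INNER JOIN projects b ON a.project_id = b.id

Result:
name     | project
---------+--------
Refactor | Nova   
Optimize | Orion  
Document | Delta  
Train    | Titan  
Review   | Delta  


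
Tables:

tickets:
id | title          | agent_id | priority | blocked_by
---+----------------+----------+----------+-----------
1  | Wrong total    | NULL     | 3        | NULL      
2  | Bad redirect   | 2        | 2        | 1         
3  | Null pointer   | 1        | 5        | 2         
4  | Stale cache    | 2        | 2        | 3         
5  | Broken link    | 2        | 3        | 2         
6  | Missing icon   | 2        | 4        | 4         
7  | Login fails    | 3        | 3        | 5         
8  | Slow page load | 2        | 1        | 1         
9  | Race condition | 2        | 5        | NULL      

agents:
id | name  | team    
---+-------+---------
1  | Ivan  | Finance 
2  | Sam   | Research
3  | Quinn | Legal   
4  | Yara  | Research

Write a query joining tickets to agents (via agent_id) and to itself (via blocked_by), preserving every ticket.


Two LEFT JOINs from the same base table tickets: one to agents via agent_id, one to tickets itself via blocked_by. Both are LEFT so every ticket is preserved.
Match against agents:
  - ticket 1 (Wrong total): agent_id=NULL, no match -> kept with NULL
  - ticket 2 (Bad redirect): agent_id=2 -> matches Sam
  - ticket 3 (Null pointer): agent_id=1 -> matches Ivan
  - ticket 4 (Stale cache): agent_id=2 -> matches Sam
  - ticket 5 (Broken link): agent_id=2 -> matches Sam
  - ticket 6 (Missing icon): agent_id=2 -> matches Sam
  - ticket 7 (Login fails): agent_id=3 -> matches Quinn
  - ticket 8 (Slow page load): agent_id=2 -> matches Sam
  - ticket 9 (Race condition): agent_id=2 -> matches Sam
Match against tickets (self):
  - ticket 1 (Wrong total): blocked_by=NULL -> NULL
  - ticket 2 (Bad redirect): blocked_by=1 -> Wrong total
  - ticket 3 (Null pointer): blocked_by=2 -> Bad redirect
  - ticket 4 (Stale cache): blocked_by=3 -> Null pointer
  - ticket 5 (Broken link): blocked_by=2 -> Bad redirect
  - ticket 6 (Missing icon): blocked_by=4 -> Stale cache
  - ticket 7 (Login fails): blocked_by=5 -> Broken link
  - ticket 8 (Slow page load): blocked_by=1 -> Wrong total
  - ticket 9 (Race condition): blocked_by=NULL -> NULL

SQL:
SELECT a.title, b.name AS agent, c.title AS blocked_by
FROM tickets a
LEFT JOIN agents b ON a.agent_id = b.id
LEFT JOIN tickets c ON a.blocked_by = c.id

Result:
title          | agent | blocked_by  
---------------+-------+-------------
Wrong total    | NULL  | NULL        
Bad redirect   | Sam   | Wrong total 
Null pointer   | Ivan  | Bad redirect
Stale cache    | Sam   | Null pointer
Broken link    | Sam   | Bad redirect
Missing icon   | Sam   | Stale cache 
Login fails    | Quinn | Broken link 
Slow page load | Sam   | Wrong total 
Race condition | Sam   | NULL        


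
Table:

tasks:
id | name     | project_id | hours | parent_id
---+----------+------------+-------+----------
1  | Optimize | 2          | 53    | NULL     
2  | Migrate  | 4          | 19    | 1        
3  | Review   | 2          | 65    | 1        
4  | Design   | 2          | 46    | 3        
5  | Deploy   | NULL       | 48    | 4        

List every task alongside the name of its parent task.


This is a self-join: tasks is joined to a second copy of itself, matching each row's parent_id to another row's id. Use LEFT JOIN so rows with parent_id=NULL are kept.
  - task 1 (Optimize): parent_id=NULL -> NULL
  - task 2 (Migrate): parent_id=1 -> Optimize
  - task 3 (Review): parent_id=1 -> Optimize
  - task 4 (Design): parent_id=3 -> Review
  - task 5 (Deploy): parent_id=4 -> Design

SQL:
SELECT a.name AS item, b.name AS parent
FROM tasks a
LEFT JOIN tasks b ON a.parent_id = b.id

Result:
item     | parent  
---------+---------
Optimize | NULL    
Migrate  | Optimize
Review   | Optimize
Design   | Review  
Deploy   | Design  


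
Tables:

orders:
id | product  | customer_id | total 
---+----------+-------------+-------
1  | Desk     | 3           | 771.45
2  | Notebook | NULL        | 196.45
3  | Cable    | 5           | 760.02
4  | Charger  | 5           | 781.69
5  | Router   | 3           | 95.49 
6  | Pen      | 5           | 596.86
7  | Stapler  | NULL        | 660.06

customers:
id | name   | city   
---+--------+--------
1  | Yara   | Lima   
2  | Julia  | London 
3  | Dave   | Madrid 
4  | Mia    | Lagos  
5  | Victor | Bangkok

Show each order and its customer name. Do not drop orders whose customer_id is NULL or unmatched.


LEFT JOIN keeps every row from orders (the left table); where customer_id has no match in customers, the customer columns become NULL. Walk through each order:
  - order 1 (Desk): customer_id=3 -> matches Dave
  - order 2 (Notebook): customer_id=NULL, no match -> kept with NULL
  - order 3 (Cable): customer_id=5 -> matches Victor
  - order 4 (Charger): customer_id=5 -> matches Victor
  - order 5 (Router): customer_id=3 -> matches Dave
  - order 6 (Pen): customer_id=5 -> matches Victor
  - order 7 (Stapler): customer_id=NULL, no match -> kept with NULL
All 7 rows appear; 2 have NULL customer.

SQL:
SELECT a.product, b.name AS customer
FROM orders a
LEFT JOIN customers b ON a.customer_id = b.id

Result:
product  | customer
---------+---------
Desk     | Dave    
Notebook | NULL    
Cable    | Victor  
Charger  | Victor  
Router   | Dave    
Pen      | Victor  
Stapler  | NULL    


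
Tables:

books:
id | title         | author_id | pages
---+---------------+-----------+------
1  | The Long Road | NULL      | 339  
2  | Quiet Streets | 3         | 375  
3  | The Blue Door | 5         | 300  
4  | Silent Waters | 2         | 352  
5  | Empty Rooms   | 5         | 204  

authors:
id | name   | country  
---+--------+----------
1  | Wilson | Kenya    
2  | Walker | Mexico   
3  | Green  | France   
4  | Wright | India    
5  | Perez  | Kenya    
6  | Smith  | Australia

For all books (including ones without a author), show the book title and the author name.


LEFT JOIN keeps every row from books (the left table); where author_id has no match in authors, the author columns become NULL. Walk through each book:
  - book 1 (The Long Road): author_id=NULL, no match -> kept with NULL
  - book 2 (Quiet Streets): author_id=3 -> matches Green
  - book 3 (The Blue Door): author_id=5 -> matches Perez
  - book 4 (Silent Waters): author_id=2 -> matches Walker
  - book 5 (Empty Rooms): author_id=5 -> matches Perez
All 5 rows appear; 1 has NULL author.

SQL:
SELECT a.title, b.name AS author
FROM books a
LEFT JOIN authors b ON a.author_id = b.id

Result:
title         | author
--------------+-------
The Long Road | NULL  
Quiet Streets | Green 
The Blue Door | Perez 
Silent Waters | Walker
Empty Rooms   | Perez 


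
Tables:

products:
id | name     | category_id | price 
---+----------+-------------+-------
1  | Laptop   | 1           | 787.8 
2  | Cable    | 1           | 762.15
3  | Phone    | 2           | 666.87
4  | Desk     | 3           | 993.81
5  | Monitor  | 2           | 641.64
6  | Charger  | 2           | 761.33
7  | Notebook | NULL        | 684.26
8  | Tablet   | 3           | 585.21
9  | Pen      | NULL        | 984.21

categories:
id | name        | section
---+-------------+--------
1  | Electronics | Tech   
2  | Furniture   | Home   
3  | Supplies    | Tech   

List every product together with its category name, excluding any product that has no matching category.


INNER JOIN keeps only products rows whose category_id matches an id in categories. Walk through each product:
  - product 1 (Laptop): category_id=1 -> matches Electronics
  - product 2 (Cable): category_id=1 -> matches Electronics
  - product 3 (Phone): category_id=2 -> matches Furniture
  - product 4 (Desk): category_id=3 -> matches Supplies
  - product 5 (Monitor): category_id=2 -> matches Furniture
  - product 6 (Charger): category_id=2 -> matches Furniture
  - product 7 (Notebook): category_id=NULL, no match -> dropped
  - product 8 (Tablet): category_id=3 -> matches Supplies
  - product 9 (Pen): category_id=NULL, no match -> dropped
So 2 of 9 rows are dropped.

SQL:
SELECT a.name, b.name AS category
FROM products a
INNER JOIN categories b ON a.category_id = b.id

Result:
name    | category   
--------+------------
Laptop  | Electronics
Cable   | Electronics
Phone   | Furniture  
Desk    | Supplies   
Monitor | Furniture  
Charger | Furniture  
Tablet  | Supplies   


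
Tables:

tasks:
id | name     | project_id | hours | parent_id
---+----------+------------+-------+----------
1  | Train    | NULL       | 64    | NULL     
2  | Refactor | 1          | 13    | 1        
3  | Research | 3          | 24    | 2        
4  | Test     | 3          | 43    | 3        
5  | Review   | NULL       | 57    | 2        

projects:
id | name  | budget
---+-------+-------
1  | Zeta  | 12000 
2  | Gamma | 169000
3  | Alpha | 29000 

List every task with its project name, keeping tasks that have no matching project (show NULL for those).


LEFT JOIN keeps every row from tasks (the left table); where project_id has no match in projects, the project columns become NULL. Walk through each task:
  - task 1 (Train): project_id=NULL, no match -> kept with NULL
  - task 2 (Refactor): project_id=1 -> matches Zeta
  - task 3 (Research): project_id=3 -> matches Alpha
  - task 4 (Test): project_id=3 -> matches Alpha
  - task 5 (Review): project_id=NULL, no match -> kept with NULL
All 5 rows appear; 2 have NULL project.

SQL:
SELECT a.name, b.name AS project
FROM tasks a
LEFT JOIN projects b ON a.project_id = b.id

Result:
name     | project
---------+--------
Train    | NULL   
Refactor | Zeta   
Research | Alpha  
Test     | Alpha  
Review   | NULL   


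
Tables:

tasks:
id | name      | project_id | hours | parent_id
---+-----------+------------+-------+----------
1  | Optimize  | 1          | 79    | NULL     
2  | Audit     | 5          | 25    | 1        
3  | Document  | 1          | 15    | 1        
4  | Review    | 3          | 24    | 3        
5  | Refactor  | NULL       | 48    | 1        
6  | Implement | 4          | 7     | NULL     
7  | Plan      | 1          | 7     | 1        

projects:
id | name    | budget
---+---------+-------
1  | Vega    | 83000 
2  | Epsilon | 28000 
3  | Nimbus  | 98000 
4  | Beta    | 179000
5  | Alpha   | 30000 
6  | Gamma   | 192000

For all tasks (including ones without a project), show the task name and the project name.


LEFT JOIN keeps every row from tasks (the left table); where project_id has no match in projects, the project columns become NULL. Walk through each task:
  - task 1 (Optimize): project_id=1 -> matches Vega
  - task 2 (Audit): project_id=5 -> matches Alpha
  - task 3 (Document): project_id=1 -> matches Vega
  - task 4 (Review): project_id=3 -> matches Nimbus
  - task 5 (Refactor): project_id=NULL, no match -> kept with NULL
  - task 6 (Implement): project_id=4 -> matches Beta
  - task 7 (Plan): project_id=1 -> matches Vega
All 7 rows appear; 1 has NULL project.

SQL:
SELECT a.name, b.name AS project
FROM tasks a
LEFT JOIN projects b ON a.project_id = b.id

Result:
name      | project
----------+--------
Optimize  | Vega   
Audit     | Alpha  
Document  | Vega   
Review    | Nimbus 
Refactor  | NULL   
Implement | Beta   
Plan      | Vega   


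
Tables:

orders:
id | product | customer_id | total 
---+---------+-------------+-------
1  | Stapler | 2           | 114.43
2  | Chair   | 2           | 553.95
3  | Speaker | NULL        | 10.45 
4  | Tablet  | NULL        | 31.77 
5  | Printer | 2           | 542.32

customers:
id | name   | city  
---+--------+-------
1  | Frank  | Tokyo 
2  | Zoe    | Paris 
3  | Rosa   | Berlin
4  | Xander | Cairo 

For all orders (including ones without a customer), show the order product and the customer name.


LEFT JOIN keeps every row from orders (the left table); where customer_id has no match in customers, the customer columns become NULL. Walk through each order:
  - order 1 (Stapler): customer_id=2 -> matches Zoe
  - order 2 (Chair): customer_id=2 -> matches Zoe
  - order 3 (Speaker): customer_id=NULL, no match -> kept with NULL
  - order 4 (Tablet): customer_id=NULL, no match -> kept with NULL
  - order 5 (Printer): customer_id=2 -> matches Zoe
All 5 rows appear; 2 have NULL customer.

SQL:
SELECT a.product, b.name AS customer
FROM orders a
LEFT JOIN customers b ON a.customer_id = b.id

Result:
product | customer
--------+---------
Stapler | Zoe     
Chair   | Zoe     
Speaker | NULL    
Tablet  | NULL    
Printer | Zoe     


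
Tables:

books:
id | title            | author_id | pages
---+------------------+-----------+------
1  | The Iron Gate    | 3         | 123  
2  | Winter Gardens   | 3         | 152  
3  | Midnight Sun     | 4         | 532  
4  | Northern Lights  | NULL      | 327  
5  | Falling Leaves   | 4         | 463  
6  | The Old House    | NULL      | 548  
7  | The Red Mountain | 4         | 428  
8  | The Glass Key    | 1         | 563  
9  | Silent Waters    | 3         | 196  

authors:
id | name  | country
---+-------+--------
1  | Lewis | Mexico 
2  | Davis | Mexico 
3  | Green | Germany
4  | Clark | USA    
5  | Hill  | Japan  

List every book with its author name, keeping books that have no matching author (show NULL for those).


LEFT JOIN keeps every row from books (the left table); where author_id has no match in authors, the author columns become NULL. Walk through each book:
  - book 1 (The Iron Gate): author_id=3 -> matches Green
  - book 2 (Winter Gardens): author_id=3 -> matches Green
  - book 3 (Midnight Sun): author_id=4 -> matches Clark
  - book 4 (Northern Lights): author_id=NULL, no match -> kept with NULL
  - book 5 (Falling Leaves): author_id=4 -> matches Clark
  - book 6 (The Old House): author_id=NULL, no match -> kept with NULL
  - book 7 (The Red Mountain): author_id=4 -> matches Clark
  - book 8 (The Glass Key): author_id=1 -> matches Lewis
  - book 9 (Silent Waters): author_id=3 -> matches Green
All 9 rows appear; 2 have NULL author.

SQL:
SELECT a.title, b.name AS author
FROM books a
LEFT JOIN authors b ON a.author_id = b.id

Result:
title            | author
-----------------+-------
The Iron Gate    | Green 
Winter Gardens   | Green 
Midnight Sun     | Clark 
Northern Lights  | NULL  
Falling Leaves   | Clark 
The Old House    | NULL  
The Red Mountain | Clark 
The Glass Key    | Lewis 
Silent Waters    | Green 


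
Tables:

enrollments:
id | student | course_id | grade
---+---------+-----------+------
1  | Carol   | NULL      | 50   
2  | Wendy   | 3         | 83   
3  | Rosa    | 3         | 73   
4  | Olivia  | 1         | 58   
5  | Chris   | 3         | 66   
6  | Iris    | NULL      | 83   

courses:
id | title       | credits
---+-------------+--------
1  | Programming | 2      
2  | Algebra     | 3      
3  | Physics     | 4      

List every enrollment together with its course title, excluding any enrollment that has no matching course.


INNER JOIN keeps only enrollments rows whose course_id matches an id in courses. Walk through each enrollment:
  - enrollment 1 (Carol): course_id=NULL, no match -> dropped
  - enrollment 2 (Wendy): course_id=3 -> matches Physics
  - enrollment 3 (Rosa): course_id=3 -> matches Physics
  - enrollment 4 (Olivia): course_id=1 -> matches Programming
  - enrollment 5 (Chris): course_id=3 -> matches Physics
  - enrollment 6 (Iris): course_id=NULL, no match -> dropped
So 2 of 6 rows are dropped.

SQL:
SELECT a.student, b.title AS course
FROM enrollments a
INNER JOIN courses b ON a.course_id = b.id

Result:
student | course     
--------+------------
Wendy   | Physics    
Rosa    | Physics    
Olivia  | Programming
Chris   | Physics    


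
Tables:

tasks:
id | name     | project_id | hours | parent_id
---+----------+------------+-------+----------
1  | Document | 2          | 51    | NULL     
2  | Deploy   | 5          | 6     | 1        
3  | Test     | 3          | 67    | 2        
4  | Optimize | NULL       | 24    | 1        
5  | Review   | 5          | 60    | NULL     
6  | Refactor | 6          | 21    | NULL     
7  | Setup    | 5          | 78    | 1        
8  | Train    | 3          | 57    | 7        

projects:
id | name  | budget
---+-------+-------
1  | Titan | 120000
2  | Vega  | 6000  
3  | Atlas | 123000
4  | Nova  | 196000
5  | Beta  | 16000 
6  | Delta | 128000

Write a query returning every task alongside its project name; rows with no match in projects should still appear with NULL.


LEFT JOIN keeps every row from tasks (the left table); where project_id has no match in projects, the project columns become NULL. Walk through each task:
  - task 1 (Document): project_id=2 -> matches Vega
  - task 2 (Deploy): project_id=5 -> matches Beta
  - task 3 (Test): project_id=3 -> matches Atlas
  - task 4 (Optimize): project_id=NULL, no match -> kept with NULL
  - task 5 (Review): project_id=5 -> matches Beta
  - task 6 (Refactor): project_id=6 -> matches Delta
  - task 7 (Setup): project_id=5 -> matches Beta
  - task 8 (Train): project_id=3 -> matches Atlas
All 8 rows appear; 1 has NULL project.

SQL:
SELECT a.name, b.name AS project
FROM tasks a
LEFT JOIN projects b ON a.project_id = b.id

Result:
name     | project
---------+--------
Document | Vega   
Deploy   | Beta   
Test     | Atlas  
Optimize | NULL   
Review   | Beta   
Refactor | Delta  
Setup    | Beta   
Train    | Atlas  


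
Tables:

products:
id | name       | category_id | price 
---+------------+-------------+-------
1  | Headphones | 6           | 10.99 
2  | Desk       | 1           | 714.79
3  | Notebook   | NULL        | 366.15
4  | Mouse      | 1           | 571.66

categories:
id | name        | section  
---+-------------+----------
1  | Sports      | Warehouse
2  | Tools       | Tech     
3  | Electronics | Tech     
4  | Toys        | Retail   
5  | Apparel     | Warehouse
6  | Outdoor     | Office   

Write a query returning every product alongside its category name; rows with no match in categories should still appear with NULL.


LEFT JOIN keeps every row from products (the left table); where category_id has no match in categories, the category columns become NULL. Walk through each product:
  - product 1 (Headphones): category_id=6 -> matches Outdoor
  - product 2 (Desk): category_id=1 -> matches Sports
  - product 3 (Notebook): category_id=NULL, no match -> kept with NULL
  - product 4 (Mouse): category_id=1 -> matches Sports
All 4 rows appear; 1 has NULL category.

SQL:
SELECT a.name, b.name AS category
FROM products a
LEFT JOIN categories b ON a.category_id = b.id

Result:
name       | category
-----------+---------
Headphones | Outdoor 
Desk       | Sports  
Notebook   | NULL    
Mouse      | Sports  


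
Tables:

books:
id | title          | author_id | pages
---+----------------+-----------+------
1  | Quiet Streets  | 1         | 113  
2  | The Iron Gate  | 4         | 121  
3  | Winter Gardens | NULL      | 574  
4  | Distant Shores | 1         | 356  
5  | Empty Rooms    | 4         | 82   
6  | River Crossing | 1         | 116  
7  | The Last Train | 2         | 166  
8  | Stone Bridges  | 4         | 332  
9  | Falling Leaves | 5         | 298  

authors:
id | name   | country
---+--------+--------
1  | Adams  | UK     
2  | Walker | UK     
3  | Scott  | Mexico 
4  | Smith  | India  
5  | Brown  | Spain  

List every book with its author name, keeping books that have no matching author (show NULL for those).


LEFT JOIN keeps every row from books (the left table); where author_id has no match in authors, the author columns become NULL. Walk through each book:
  - book 1 (Quiet Streets): author_id=1 -> matches Adams
  - book 2 (The Iron Gate): author_id=4 -> matches Smith
  - book 3 (Winter Gardens): author_id=NULL, no match -> kept with NULL
  - book 4 (Distant Shores): author_id=1 -> matches Adams
  - book 5 (Empty Rooms): author_id=4 -> matches Smith
  - book 6 (River Crossing): author_id=1 -> matches Adams
  - book 7 (The Last Train): author_id=2 -> matches Walker
  - book 8 (Stone Bridges): author_id=4 -> matches Smith
  - book 9 (Falling Leaves): author_id=5 -> matches Brown
All 9 rows appear; 1 has NULL author.

SQL:
SELECT a.title, b.name AS author
FROM books a
LEFT JOIN authors b ON a.author_id = b.id

Result:
title          | author
---------------+-------
Quiet Streets  | Adams 
The Iron Gate  | Smith 
Winter Gardens | NULL  
Distant Shores | Adams 
Empty Rooms    | Smith 
River Crossing | Adams 
The Last Train | Walker
Stone Bridges  | Smith 
Falling Leaves | Brown 


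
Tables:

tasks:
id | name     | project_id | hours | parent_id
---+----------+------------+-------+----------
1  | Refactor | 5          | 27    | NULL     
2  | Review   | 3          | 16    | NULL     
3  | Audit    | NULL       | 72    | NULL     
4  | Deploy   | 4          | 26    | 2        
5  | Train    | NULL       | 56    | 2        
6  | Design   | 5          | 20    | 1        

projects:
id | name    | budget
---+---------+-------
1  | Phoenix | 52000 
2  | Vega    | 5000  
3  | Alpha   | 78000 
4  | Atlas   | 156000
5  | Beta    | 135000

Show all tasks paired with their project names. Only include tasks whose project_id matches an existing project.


INNER JOIN keeps only tasks rows whose project_id matches an id in projects. Walk through each task:
  - task 1 (Refactor): project_id=5 -> matches Beta
  - task 2 (Review): project_id=3 -> matches Alpha
  - task 3 (Audit): project_id=NULL, no match -> dropped
  - task 4 (Deploy): project_id=4 -> matches Atlas
  - task 5 (Train): project_id=NULL, no match -> dropped
  - task 6 (Design): project_id=5 -> matches Beta
So 2 of 6 rows are dropped.

SQL:
SELECT a.name, b.name AS project
FROM tasks a
INNER JOIN projects b ON a.project_id = b.id

Result:
name     | project
---------+--------
Refactor | Beta   
Review   | Alpha  
Deploy   | Atlas  
Design   | Beta   


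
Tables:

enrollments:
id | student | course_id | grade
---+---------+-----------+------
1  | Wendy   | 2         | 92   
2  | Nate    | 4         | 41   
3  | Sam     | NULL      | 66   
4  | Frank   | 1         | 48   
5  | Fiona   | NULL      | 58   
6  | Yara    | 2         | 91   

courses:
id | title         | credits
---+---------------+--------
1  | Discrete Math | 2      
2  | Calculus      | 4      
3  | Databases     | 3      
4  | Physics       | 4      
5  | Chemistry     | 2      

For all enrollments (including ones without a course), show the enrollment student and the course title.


LEFT JOIN keeps every row from enrollments (the left table); where course_id has no match in courses, the course columns become NULL. Walk through each enrollment:
  - enrollment 1 (Wendy): course_id=2 -> matches Calculus
  - enrollment 2 (Nate): course_id=4 -> matches Physics
  - enrollment 3 (Sam): course_id=NULL, no match -> kept with NULL
  - enrollment 4 (Frank): course_id=1 -> matches Discrete Math
  - enrollment 5 (Fiona): course_id=NULL, no match -> kept with NULL
  - enrollment 6 (Yara): course_id=2 -> matches Calculus
All 6 rows appear; 2 have NULL course.

SQL:
SELECT a.student, b.title AS course
FROM enrollments a
LEFT JOIN courses b ON a.course_id = b.id

Result:
student | course       
--------+--------------
Wendy   | Calculus     
Nate    | Physics      
Sam     | NULL         
Frank   | Discrete Math
Fiona   | NULL         
Yara    | Calculus     
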